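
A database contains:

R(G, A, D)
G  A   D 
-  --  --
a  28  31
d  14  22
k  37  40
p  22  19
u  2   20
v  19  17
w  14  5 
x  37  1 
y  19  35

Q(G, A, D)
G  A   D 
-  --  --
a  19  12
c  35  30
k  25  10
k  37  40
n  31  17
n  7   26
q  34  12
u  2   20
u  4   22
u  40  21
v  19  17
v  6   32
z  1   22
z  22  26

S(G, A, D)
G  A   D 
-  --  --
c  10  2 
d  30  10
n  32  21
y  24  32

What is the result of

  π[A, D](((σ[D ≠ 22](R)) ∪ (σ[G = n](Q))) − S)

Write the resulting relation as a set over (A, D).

{(14, 5), (19, 17), (19, 35), (2, 20), (22, 19), (28, 31), (31, 17), (37, 1), (37, 40), (7, 26)}

Filtering on D ≠ 22 leaves {(a, 28, 31), (k, 37, 40), (p, 22, 19), (u, 2, 20), (v, 19, 17), (w, 14, 5), (x, 37, 1), (y, 19, 35)}.
Filtering on G = n leaves {(n, 31, 17), (n, 7, 26)}.
Taking the union: {(a, 28, 31), (k, 37, 40), (n, 31, 17), (n, 7, 26), (p, 22, 19), (u, 2, 20), (v, 19, 17), (w, 14, 5), (x, 37, 1), (y, 19, 35)}
Taking the difference: {(a, 28, 31), (k, 37, 40), (n, 31, 17), (n, 7, 26), (p, 22, 19), (u, 2, 20), (v, 19, 17), (w, 14, 5), (x, 37, 1), (y, 19, 35)}
π_{A, D} gives {(14, 5), (19, 17), (19, 35), (2, 20), (22, 19), (28, 31), (31, 17), (37, 1), (37, 40), (7, 26)}.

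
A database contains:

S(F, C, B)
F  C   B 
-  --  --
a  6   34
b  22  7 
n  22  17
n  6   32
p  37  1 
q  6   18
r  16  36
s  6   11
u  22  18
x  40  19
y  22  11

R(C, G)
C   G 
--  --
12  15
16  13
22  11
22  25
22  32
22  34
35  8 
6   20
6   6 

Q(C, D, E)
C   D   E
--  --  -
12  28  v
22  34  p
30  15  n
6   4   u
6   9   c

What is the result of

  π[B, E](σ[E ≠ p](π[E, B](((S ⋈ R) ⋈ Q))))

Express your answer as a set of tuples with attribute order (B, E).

Natural join on C: {(a, 6, 34, 20), (a, 6, 34, 6), (b, 22, 7, 11), (b, 22, 7, 25), (b, 22, 7, 32), (b, 22, 7, 34), (n, 22, 17, 11), (n, 22, 17, 25), (n, 22, 17, 32), (n, 22, 17, 34), (n, 6, 32, 20), (n, 6, 32, 6), (q, 6, 18, 20), (q, 6, 18, 6), (r, 16, 36, 13), (s, 6, 11, 20), (s, 6, 11, 6), (u, 22, 18, 11), (u, 22, 18, 25), (u, 22, 18, 32), (u, 22, 18, 34), (y, 22, 11, 11), (y, 22, 11, 25), (y, 22, 11, 32), (y, 22, 11, 34)}
Natural join on C: {(a, 6, 34, 20, 4, u), (a, 6, 34, 20, 9, c), (a, 6, 34, 6, 4, u), (a, 6, 34, 6, 9, c), (b, 22, 7, 11, 34, p), (b, 22, 7, 25, 34, p), (b, 22, 7, 32, 34, p), (b, 22, 7, 34, 34, p), (n, 22, 17, 11, 34, p), (n, 22, 17, 25, 34, p), (n, 22, 17, 32, 34, p), (n, 22, 17, 34, 34, p), (n, 6, 32, 20, 4, u), (n, 6, 32, 20, 9, c), (n, 6, 32, 6, 4, u), (n, 6, 32, 6, 9, c), (q, 6, 18, 20, 4, u), (q, 6, 18, 20, 9, c), (q, 6, 18, 6, 4, u), (q, 6, 18, 6, 9, c), (s, 6, 11, 20, 4, u), (s, 6, 11, 20, 9, c), (s, 6, 11, 6, 4, u), (s, 6, 11, 6, 9, c), (u, 22, 18, 11, 34, p), (u, 22, 18, 25, 34, p), (u, 22, 18, 32, 34, p), (u, 22, 18, 34, 34, p), (y, 22, 11, 11, 34, p), (y, 22, 11, 25, 34, p), (y, 22, 11, 32, 34, p), (y, 22, 11, 34, 34, p)}
π_{E, B} gives {(c, 11), (c, 18), (c, 32), (c, 34), (p, 11), (p, 17), (p, 18), (p, 7), (u, 11), (u, 18), (u, 32), (u, 34)} (20 duplicate(s) eliminated).
σ[E ≠ p]: keep tuples satisfying E ≠ p → {(c, 11), (c, 18), (c, 32), (c, 34), (u, 11), (u, 18), (u, 32), (u, 34)}
π_{B, E} gives {(11, c), (11, u), (18, c), (18, u), (32, c), (32, u), (34, c), (34, u)}.

{(11, c), (11, u), (18, c), (18, u), (32, c), (32, u), (34, c), (34, u)}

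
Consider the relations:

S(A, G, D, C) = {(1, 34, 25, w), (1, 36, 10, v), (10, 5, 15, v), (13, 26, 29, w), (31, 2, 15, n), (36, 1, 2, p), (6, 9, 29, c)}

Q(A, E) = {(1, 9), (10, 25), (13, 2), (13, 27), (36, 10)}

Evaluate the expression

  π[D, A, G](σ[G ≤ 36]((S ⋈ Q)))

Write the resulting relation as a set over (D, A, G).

{(10, 1, 36), (15, 10, 5), (2, 36, 1), (25, 1, 34), (29, 13, 26)}

S ⋈ Q (natural join on A): {(1, 34, 25, w, 9), (1, 36, 10, v, 9), (10, 5, 15, v, 25), (13, 26, 29, w, 2), (13, 26, 29, w, 27), (36, 1, 2, p, 10)}
Selection G ≤ 36: {(1, 34, 25, w, 9), (1, 36, 10, v, 9), (10, 5, 15, v, 25), (13, 26, 29, w, 2), (13, 26, 29, w, 27), (36, 1, 2, p, 10)}
Keep only column(s) D, A, G (1 duplicate(s) eliminated): {(10, 1, 36), (15, 10, 5), (2, 36, 1), (25, 1, 34), (29, 13, 26)}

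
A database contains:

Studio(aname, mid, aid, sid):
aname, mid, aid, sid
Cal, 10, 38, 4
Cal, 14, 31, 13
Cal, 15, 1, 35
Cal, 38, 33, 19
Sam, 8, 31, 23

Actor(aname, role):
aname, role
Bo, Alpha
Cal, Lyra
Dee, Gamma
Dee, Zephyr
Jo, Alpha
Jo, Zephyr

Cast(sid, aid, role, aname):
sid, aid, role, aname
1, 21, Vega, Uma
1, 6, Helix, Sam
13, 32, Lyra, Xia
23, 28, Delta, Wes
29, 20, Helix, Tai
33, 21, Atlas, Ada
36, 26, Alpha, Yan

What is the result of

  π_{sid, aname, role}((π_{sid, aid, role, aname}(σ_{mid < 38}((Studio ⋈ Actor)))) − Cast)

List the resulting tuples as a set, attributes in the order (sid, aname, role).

{(13, Cal, Lyra), (35, Cal, Lyra), (4, Cal, Lyra)}

Studio ⋈ Actor (natural join on aname): {(Cal, 10, 38, 4, Lyra), (Cal, 14, 31, 13, Lyra), (Cal, 15, 1, 35, Lyra), (Cal, 38, 33, 19, Lyra)}
Selection mid < 38: {(Cal, 10, 38, 4, Lyra), (Cal, 14, 31, 13, Lyra), (Cal, 15, 1, 35, Lyra)}
π[sid, aid, role, aname]: project onto (sid, aid, role, aname) → {(13, 31, Lyra, Cal), (35, 1, Lyra, Cal), (4, 38, Lyra, Cal)}
Set difference of the two operands is {(13, 31, Lyra, Cal), (35, 1, Lyra, Cal), (4, 38, Lyra, Cal)}.
π[sid, aname, role]: project onto (sid, aname, role) → {(13, Cal, Lyra), (35, Cal, Lyra), (4, Cal, Lyra)}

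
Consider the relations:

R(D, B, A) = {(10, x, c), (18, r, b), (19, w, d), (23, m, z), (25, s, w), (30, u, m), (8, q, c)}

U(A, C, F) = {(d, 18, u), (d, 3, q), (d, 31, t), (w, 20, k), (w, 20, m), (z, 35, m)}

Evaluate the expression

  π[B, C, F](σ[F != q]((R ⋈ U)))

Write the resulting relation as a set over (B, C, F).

{(m, 35, m), (s, 20, k), (s, 20, m), (w, 18, u), (w, 31, t)}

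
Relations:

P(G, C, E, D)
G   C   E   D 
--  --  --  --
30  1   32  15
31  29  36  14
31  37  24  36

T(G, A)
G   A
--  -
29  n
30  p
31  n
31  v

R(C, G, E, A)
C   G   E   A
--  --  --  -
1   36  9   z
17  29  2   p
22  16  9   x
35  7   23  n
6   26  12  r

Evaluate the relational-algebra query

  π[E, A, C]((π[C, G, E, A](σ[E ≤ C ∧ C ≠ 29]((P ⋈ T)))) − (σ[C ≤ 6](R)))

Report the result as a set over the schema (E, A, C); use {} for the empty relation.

{(24, n, 37), (24, v, 37)}

P ⋈ T (natural join on G): {(30, 1, 32, 15, p), (31, 29, 36, 14, n), (31, 29, 36, 14, v), (31, 37, 24, 36, n), (31, 37, 24, 36, v)}
Filtering on E ≤ C ∧ C ≠ 29 leaves {(31, 37, 24, 36, n), (31, 37, 24, 36, v)}.
π_{C, G, E, A} gives {(37, 31, 24, n), (37, 31, 24, v)}.
Filtering on C ≤ 6 leaves {(1, 36, 9, z), (6, 26, 12, r)}.
Set difference of the two operands is {(37, 31, 24, n), (37, 31, 24, v)}.
π_{E, A, C} gives {(24, n, 37), (24, v, 37)}.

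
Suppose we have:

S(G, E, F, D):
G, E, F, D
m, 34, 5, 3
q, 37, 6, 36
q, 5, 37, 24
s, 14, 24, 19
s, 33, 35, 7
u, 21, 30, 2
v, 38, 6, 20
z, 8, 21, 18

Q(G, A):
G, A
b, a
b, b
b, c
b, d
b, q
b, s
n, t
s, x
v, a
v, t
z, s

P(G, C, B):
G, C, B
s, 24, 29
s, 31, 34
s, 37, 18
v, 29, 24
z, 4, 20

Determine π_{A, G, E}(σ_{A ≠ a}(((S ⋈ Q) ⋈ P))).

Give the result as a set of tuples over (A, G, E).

{(s, z, 8), (t, v, 38), (x, s, 14), (x, s, 33)}

S ⋈ Q (natural join on G): {(s, 14, 24, 19, x), (s, 33, 35, 7, x), (v, 38, 6, 20, a), (v, 38, 6, 20, t), (z, 8, 21, 18, s)}
(S ⋈ Q) ⋈ P (natural join on G): {(s, 14, 24, 19, x, 24, 29), (s, 14, 24, 19, x, 31, 34), (s, 14, 24, 19, x, 37, 18), (s, 33, 35, 7, x, 24, 29), (s, 33, 35, 7, x, 31, 34), (s, 33, 35, 7, x, 37, 18), (v, 38, 6, 20, a, 29, 24), (v, 38, 6, 20, t, 29, 24), (z, 8, 21, 18, s, 4, 20)}
Apply σ_{A ≠ a}; surviving tuples: {(s, 14, 24, 19, x, 24, 29), (s, 14, 24, 19, x, 31, 34), (s, 14, 24, 19, x, 37, 18), (s, 33, 35, 7, x, 24, 29), (s, 33, 35, 7, x, 31, 34), (s, 33, 35, 7, x, 37, 18), (v, 38, 6, 20, t, 29, 24), (z, 8, 21, 18, s, 4, 20)}
Projecting to A, G, E (4 duplicate(s) eliminated): {(s, z, 8), (t, v, 38), (x, s, 14), (x, s, 33)}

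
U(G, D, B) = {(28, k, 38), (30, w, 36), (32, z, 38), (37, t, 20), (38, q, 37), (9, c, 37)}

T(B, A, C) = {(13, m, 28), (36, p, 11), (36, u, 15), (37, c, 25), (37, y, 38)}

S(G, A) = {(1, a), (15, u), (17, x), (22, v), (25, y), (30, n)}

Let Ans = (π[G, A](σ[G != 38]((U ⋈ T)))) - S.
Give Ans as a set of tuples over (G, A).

Natural join on B: {(30, w, 36, p, 11), (30, w, 36, u, 15), (38, q, 37, c, 25), (38, q, 37, y, 38), (9, c, 37, c, 25), (9, c, 37, y, 38)}
Selection G != 38: {(30, w, 36, p, 11), (30, w, 36, u, 15), (9, c, 37, c, 25), (9, c, 37, y, 38)}
Projecting to G, A: {(30, p), (30, u), (9, c), (9, y)}
Taking the difference: {(30, p), (30, u), (9, c), (9, y)}

{(30, p), (30, u), (9, c), (9, y)}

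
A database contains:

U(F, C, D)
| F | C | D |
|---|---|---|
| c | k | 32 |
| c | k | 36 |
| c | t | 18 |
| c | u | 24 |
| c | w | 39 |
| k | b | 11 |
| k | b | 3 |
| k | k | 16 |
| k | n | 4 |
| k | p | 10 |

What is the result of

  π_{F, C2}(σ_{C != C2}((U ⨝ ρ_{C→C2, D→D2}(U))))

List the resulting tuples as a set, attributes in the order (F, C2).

{(c, k), (c, t), (c, u), (c, w), (k, b), (k, k), (k, n), (k, p)}

ρ[C→C2, D→D2]: schema becomes (F, C2, D2); tuples unchanged.
U ⋈ ρ_{C→C2, D→D2}(U) (natural join on F): {(c, k, 32, k, 32), (c, k, 32, k, 36), (c, k, 32, t, 18), (c, k, 32, u, 24), (c, k, 32, w, 39), (c, k, 36, k, 32), (c, k, 36, k, 36), (c, k, 36, t, 18), (c, k, 36, u, 24), (c, k, 36, w, 39), (c, t, 18, k, 32), (c, t, 18, k, 36), (c, t, 18, t, 18), (c, t, 18, u, 24), (c, t, 18, w, 39), (c, u, 24, k, 32), (c, u, 24, k, 36), (c, u, 24, t, 18), (c, u, 24, u, 24), (c, u, 24, w, 39), (c, w, 39, k, 32), (c, w, 39, k, 36), (c, w, 39, t, 18), (c, w, 39, u, 24), (c, w, 39, w, 39), (k, b, 11, b, 11), (k, b, 11, b, 3), (k, b, 11, k, 16), (k, b, 11, n, 4), (k, b, 11, p, 10), (k, b, 3, b, 11), (k, b, 3, b, 3), (k, b, 3, k, 16), (k, b, 3, n, 4), (k, b, 3, p, 10), (k, k, 16, b, 11), (k, k, 16, b, 3), (k, k, 16, k, 16), (k, k, 16, n, 4), (k, k, 16, p, 10), (k, n, 4, b, 11), (k, n, 4, b, 3), (k, n, 4, k, 16), (k, n, 4, n, 4), (k, n, 4, p, 10), (k, p, 10, b, 11), (k, p, 10, b, 3), (k, p, 10, k, 16), (k, p, 10, n, 4), (k, p, 10, p, 10)}
σ[C != C2]: keep tuples satisfying C != C2 → {(c, k, 32, t, 18), (c, k, 32, u, 24), (c, k, 32, w, 39), (c, k, 36, t, 18), (c, k, 36, u, 24), (c, k, 36, w, 39), (c, t, 18, k, 32), (c, t, 18, k, 36), (c, t, 18, u, 24), (c, t, 18, w, 39), (c, u, 24, k, 32), (c, u, 24, k, 36), (c, u, 24, t, 18), (c, u, 24, w, 39), (c, w, 39, k, 32), (c, w, 39, k, 36), (c, w, 39, t, 18), (c, w, 39, u, 24), (k, b, 11, k, 16), (k, b, 11, n, 4), (k, b, 11, p, 10), (k, b, 3, k, 16), (k, b, 3, n, 4), (k, b, 3, p, 10), (k, k, 16, b, 11), (k, k, 16, b, 3), (k, k, 16, n, 4), (k, k, 16, p, 10), (k, n, 4, b, 11), (k, n, 4, b, 3), (k, n, 4, k, 16), (k, n, 4, p, 10), (k, p, 10, b, 11), (k, p, 10, b, 3), (k, p, 10, k, 16), (k, p, 10, n, 4)}
Keep only column(s) F, C2 (28 duplicate(s) eliminated): {(c, k), (c, t), (c, u), (c, w), (k, b), (k, k), (k, n), (k, p)}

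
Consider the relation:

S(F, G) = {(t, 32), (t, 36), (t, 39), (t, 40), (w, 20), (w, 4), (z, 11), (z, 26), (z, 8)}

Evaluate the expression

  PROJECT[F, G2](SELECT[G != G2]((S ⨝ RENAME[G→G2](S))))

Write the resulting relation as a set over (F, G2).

ρ[G→G2]: schema becomes (F, G2); tuples unchanged.
S ⋈ RENAME[G→G2](S) (natural join on F): {(t, 32, 32), (t, 32, 36), (t, 32, 39), (t, 32, 40), (t, 36, 32), (t, 36, 36), (t, 36, 39), (t, 36, 40), (t, 39, 32), (t, 39, 36), (t, 39, 39), (t, 39, 40), (t, 40, 32), (t, 40, 36), (t, 40, 39), (t, 40, 40), (w, 20, 20), (w, 20, 4), (w, 4, 20), (w, 4, 4), (z, 11, 11), (z, 11, 26), (z, 11, 8), (z, 26, 11), (z, 26, 26), (z, 26, 8), (z, 8, 11), (z, 8, 26), (z, 8, 8)}
Apply σ_{G != G2}; surviving tuples: {(t, 32, 36), (t, 32, 39), (t, 32, 40), (t, 36, 32), (t, 36, 39), (t, 36, 40), (t, 39, 32), (t, 39, 36), (t, 39, 40), (t, 40, 32), (t, 40, 36), (t, 40, 39), (w, 20, 4), (w, 4, 20), (z, 11, 26), (z, 11, 8), (z, 26, 11), (z, 26, 8), (z, 8, 11), (z, 8, 26)}
Projecting to F, G2 (11 duplicate(s) eliminated): {(t, 32), (t, 36), (t, 39), (t, 40), (w, 20), (w, 4), (z, 11), (z, 26), (z, 8)}

{(t, 32), (t, 36), (t, 39), (t, 40), (w, 20), (w, 4), (z, 11), (z, 26), (z, 8)}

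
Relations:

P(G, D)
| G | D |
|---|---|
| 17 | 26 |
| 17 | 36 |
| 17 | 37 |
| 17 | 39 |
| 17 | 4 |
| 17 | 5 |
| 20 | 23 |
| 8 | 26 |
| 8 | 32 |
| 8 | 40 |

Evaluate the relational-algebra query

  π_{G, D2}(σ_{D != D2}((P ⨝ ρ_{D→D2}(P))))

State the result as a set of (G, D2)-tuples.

{(17, 26), (17, 36), (17, 37), (17, 39), (17, 4), (17, 5), (8, 26), (8, 32), (8, 40)}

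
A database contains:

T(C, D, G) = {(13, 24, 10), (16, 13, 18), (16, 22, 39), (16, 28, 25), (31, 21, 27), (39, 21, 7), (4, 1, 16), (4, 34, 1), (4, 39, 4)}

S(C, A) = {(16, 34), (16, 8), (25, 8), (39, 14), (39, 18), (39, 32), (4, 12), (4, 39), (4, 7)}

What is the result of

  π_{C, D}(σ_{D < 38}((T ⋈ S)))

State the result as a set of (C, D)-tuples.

Joining T and S on C yields {(16, 13, 18, 34), (16, 13, 18, 8), (16, 22, 39, 34), (16, 22, 39, 8), (16, 28, 25, 34), (16, 28, 25, 8), (39, 21, 7, 14), (39, 21, 7, 18), (39, 21, 7, 32), (4, 1, 16, 12), (4, 1, 16, 39), (4, 1, 16, 7), (4, 34, 1, 12), (4, 34, 1, 39), (4, 34, 1, 7), (4, 39, 4, 12), (4, 39, 4, 39), (4, 39, 4, 7)}.
Selection D < 38: {(16, 13, 18, 34), (16, 13, 18, 8), (16, 22, 39, 34), (16, 22, 39, 8), (16, 28, 25, 34), (16, 28, 25, 8), (39, 21, 7, 14), (39, 21, 7, 18), (39, 21, 7, 32), (4, 1, 16, 12), (4, 1, 16, 39), (4, 1, 16, 7), (4, 34, 1, 12), (4, 34, 1, 39), (4, 34, 1, 7)}
π[C, D]: project onto (C, D) (9 duplicate(s) eliminated) → {(16, 13), (16, 22), (16, 28), (39, 21), (4, 1), (4, 34)}

{(16, 13), (16, 22), (16, 28), (39, 21), (4, 1), (4, 34)}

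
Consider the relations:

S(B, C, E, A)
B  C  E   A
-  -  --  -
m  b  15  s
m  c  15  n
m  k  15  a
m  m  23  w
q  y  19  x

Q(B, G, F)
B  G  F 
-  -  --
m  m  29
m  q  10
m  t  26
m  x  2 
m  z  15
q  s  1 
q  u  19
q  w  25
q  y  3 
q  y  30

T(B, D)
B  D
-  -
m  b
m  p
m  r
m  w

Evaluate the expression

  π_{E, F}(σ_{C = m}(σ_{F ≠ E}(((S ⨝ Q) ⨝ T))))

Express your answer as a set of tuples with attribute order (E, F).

{(23, 10), (23, 15), (23, 2), (23, 26), (23, 29)}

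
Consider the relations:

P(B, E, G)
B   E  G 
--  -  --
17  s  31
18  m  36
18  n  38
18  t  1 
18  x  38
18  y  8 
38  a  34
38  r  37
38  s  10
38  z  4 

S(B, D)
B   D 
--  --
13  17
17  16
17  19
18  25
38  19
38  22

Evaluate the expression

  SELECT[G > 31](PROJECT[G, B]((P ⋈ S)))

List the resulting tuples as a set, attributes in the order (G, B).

P ⋈ S (natural join on B): {(17, s, 31, 16), (17, s, 31, 19), (18, m, 36, 25), (18, n, 38, 25), (18, t, 1, 25), (18, x, 38, 25), (18, y, 8, 25), (38, a, 34, 19), (38, a, 34, 22), (38, r, 37, 19), (38, r, 37, 22), (38, s, 10, 19), (38, s, 10, 22), (38, z, 4, 19), (38, z, 4, 22)}
Projecting to G, B (6 duplicate(s) eliminated): {(1, 18), (10, 38), (31, 17), (34, 38), (36, 18), (37, 38), (38, 18), (4, 38), (8, 18)}
Selection G > 31: {(34, 38), (36, 18), (37, 38), (38, 18)}

{(34, 38), (36, 18), (37, 38), (38, 18)}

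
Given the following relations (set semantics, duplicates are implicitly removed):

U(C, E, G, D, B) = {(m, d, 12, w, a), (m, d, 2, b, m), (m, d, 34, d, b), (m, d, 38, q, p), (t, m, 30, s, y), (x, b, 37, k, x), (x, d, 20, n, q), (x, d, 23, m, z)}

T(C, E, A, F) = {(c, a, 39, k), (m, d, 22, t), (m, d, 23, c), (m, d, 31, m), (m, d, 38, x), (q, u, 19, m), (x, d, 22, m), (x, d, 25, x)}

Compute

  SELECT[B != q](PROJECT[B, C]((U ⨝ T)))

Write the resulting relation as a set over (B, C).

U ⋈ T (natural join on C, E): {(m, d, 12, w, a, 22, t), (m, d, 12, w, a, 23, c), (m, d, 12, w, a, 31, m), (m, d, 12, w, a, 38, x), (m, d, 2, b, m, 22, t), (m, d, 2, b, m, 23, c), (m, d, 2, b, m, 31, m), (m, d, 2, b, m, 38, x), (m, d, 34, d, b, 22, t), (m, d, 34, d, b, 23, c), (m, d, 34, d, b, 31, m), (m, d, 34, d, b, 38, x), (m, d, 38, q, p, 22, t), (m, d, 38, q, p, 23, c), (m, d, 38, q, p, 31, m), (m, d, 38, q, p, 38, x), (x, d, 20, n, q, 22, m), (x, d, 20, n, q, 25, x), (x, d, 23, m, z, 22, m), (x, d, 23, m, z, 25, x)}
Projecting to B, C (14 duplicate(s) eliminated): {(a, m), (b, m), (m, m), (p, m), (q, x), (z, x)}
Apply σ_{B != q}; surviving tuples: {(a, m), (b, m), (m, m), (p, m), (z, x)}

{(a, m), (b, m), (m, m), (p, m), (z, x)}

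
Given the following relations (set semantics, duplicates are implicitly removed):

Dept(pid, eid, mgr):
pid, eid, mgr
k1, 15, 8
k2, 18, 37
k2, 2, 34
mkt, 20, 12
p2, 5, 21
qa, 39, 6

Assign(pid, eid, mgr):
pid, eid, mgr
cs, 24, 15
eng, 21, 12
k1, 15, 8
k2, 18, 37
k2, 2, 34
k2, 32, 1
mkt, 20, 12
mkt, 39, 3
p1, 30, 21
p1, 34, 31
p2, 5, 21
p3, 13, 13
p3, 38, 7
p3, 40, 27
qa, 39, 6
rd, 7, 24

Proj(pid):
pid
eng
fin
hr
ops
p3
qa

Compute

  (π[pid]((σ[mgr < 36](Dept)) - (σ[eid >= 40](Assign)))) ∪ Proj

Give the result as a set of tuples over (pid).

Apply σ_{mgr < 36}; surviving tuples: {(k1, 15, 8), (k2, 2, 34), (mkt, 20, 12), (p2, 5, 21), (qa, 39, 6)}
Apply σ_{eid >= 40}; surviving tuples: {(p3, 40, 27)}
Set difference of the two operands is {(k1, 15, 8), (k2, 2, 34), (mkt, 20, 12), (p2, 5, 21), (qa, 39, 6)}.
Keep only column(s) pid: {k1, k2, mkt, p2, qa}
Set union of the two operands is {eng, fin, hr, k1, k2, mkt, ops, p2, p3, qa}.

{eng, fin, hr, k1, k2, mkt, ops, p2, p3, qa}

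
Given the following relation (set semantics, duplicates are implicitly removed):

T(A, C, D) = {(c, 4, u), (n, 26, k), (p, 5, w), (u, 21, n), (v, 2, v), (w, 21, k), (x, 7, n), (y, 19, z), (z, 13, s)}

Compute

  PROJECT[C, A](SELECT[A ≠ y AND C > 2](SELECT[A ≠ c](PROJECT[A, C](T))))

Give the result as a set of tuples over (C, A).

{(13, z), (21, u), (21, w), (26, n), (5, p), (7, x)}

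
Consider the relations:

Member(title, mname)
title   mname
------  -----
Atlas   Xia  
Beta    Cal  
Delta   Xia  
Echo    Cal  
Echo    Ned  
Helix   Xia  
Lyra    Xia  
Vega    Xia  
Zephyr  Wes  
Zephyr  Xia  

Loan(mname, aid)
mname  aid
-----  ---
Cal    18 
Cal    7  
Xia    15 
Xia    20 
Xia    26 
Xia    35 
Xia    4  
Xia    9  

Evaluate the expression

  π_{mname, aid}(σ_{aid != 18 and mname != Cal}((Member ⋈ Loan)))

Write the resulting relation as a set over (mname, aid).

{(Xia, 15), (Xia, 20), (Xia, 26), (Xia, 35), (Xia, 4), (Xia, 9)}

Member ⋈ Loan (natural join on mname): {(Atlas, Xia, 15), (Atlas, Xia, 20), (Atlas, Xia, 26), (Atlas, Xia, 35), (Atlas, Xia, 4), (Atlas, Xia, 9), (Beta, Cal, 18), (Beta, Cal, 7), (Delta, Xia, 15), (Delta, Xia, 20), (Delta, Xia, 26), (Delta, Xia, 35), (Delta, Xia, 4), (Delta, Xia, 9), (Echo, Cal, 18), (Echo, Cal, 7), (Helix, Xia, 15), (Helix, Xia, 20), (Helix, Xia, 26), (Helix, Xia, 35), (Helix, Xia, 4), (Helix, Xia, 9), (Lyra, Xia, 15), (Lyra, Xia, 20), (Lyra, Xia, 26), (Lyra, Xia, 35), (Lyra, Xia, 4), (Lyra, Xia, 9), (Vega, Xia, 15), (Vega, Xia, 20), (Vega, Xia, 26), (Vega, Xia, 35), (Vega, Xia, 4), (Vega, Xia, 9), (Zephyr, Xia, 15), (Zephyr, Xia, 20), (Zephyr, Xia, 26), (Zephyr, Xia, 35), (Zephyr, Xia, 4), (Zephyr, Xia, 9)}
Selection aid != 18 and mname != Cal: {(Atlas, Xia, 15), (Atlas, Xia, 20), (Atlas, Xia, 26), (Atlas, Xia, 35), (Atlas, Xia, 4), (Atlas, Xia, 9), (Delta, Xia, 15), (Delta, Xia, 20), (Delta, Xia, 26), (Delta, Xia, 35), (Delta, Xia, 4), (Delta, Xia, 9), (Helix, Xia, 15), (Helix, Xia, 20), (Helix, Xia, 26), (Helix, Xia, 35), (Helix, Xia, 4), (Helix, Xia, 9), (Lyra, Xia, 15), (Lyra, Xia, 20), (Lyra, Xia, 26), (Lyra, Xia, 35), (Lyra, Xia, 4), (Lyra, Xia, 9), (Vega, Xia, 15), (Vega, Xia, 20), (Vega, Xia, 26), (Vega, Xia, 35), (Vega, Xia, 4), (Vega, Xia, 9), (Zephyr, Xia, 15), (Zephyr, Xia, 20), (Zephyr, Xia, 26), (Zephyr, Xia, 35), (Zephyr, Xia, 4), (Zephyr, Xia, 9)}
π_{mname, aid} gives {(Xia, 15), (Xia, 20), (Xia, 26), (Xia, 35), (Xia, 4), (Xia, 9)} (30 duplicate(s) eliminated).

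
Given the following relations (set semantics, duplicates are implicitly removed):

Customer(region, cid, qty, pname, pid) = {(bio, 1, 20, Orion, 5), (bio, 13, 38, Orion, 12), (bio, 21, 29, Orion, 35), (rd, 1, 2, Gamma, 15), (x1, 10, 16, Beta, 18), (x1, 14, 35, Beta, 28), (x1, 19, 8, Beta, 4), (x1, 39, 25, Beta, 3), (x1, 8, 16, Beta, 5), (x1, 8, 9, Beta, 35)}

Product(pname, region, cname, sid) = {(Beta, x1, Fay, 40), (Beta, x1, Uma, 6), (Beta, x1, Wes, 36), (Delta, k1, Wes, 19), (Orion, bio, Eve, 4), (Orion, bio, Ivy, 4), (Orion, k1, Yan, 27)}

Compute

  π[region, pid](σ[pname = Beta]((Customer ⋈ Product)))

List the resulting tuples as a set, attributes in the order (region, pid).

Customer ⋈ Product (natural join on region, pname): {(bio, 1, 20, Orion, 5, Eve, 4), (bio, 1, 20, Orion, 5, Ivy, 4), (bio, 13, 38, Orion, 12, Eve, 4), (bio, 13, 38, Orion, 12, Ivy, 4), (bio, 21, 29, Orion, 35, Eve, 4), (bio, 21, 29, Orion, 35, Ivy, 4), (x1, 10, 16, Beta, 18, Fay, 40), (x1, 10, 16, Beta, 18, Uma, 6), (x1, 10, 16, Beta, 18, Wes, 36), (x1, 14, 35, Beta, 28, Fay, 40), (x1, 14, 35, Beta, 28, Uma, 6), (x1, 14, 35, Beta, 28, Wes, 36), (x1, 19, 8, Beta, 4, Fay, 40), (x1, 19, 8, Beta, 4, Uma, 6), (x1, 19, 8, Beta, 4, Wes, 36), (x1, 39, 25, Beta, 3, Fay, 40), (x1, 39, 25, Beta, 3, Uma, 6), (x1, 39, 25, Beta, 3, Wes, 36), (x1, 8, 16, Beta, 5, Fay, 40), (x1, 8, 16, Beta, 5, Uma, 6), (x1, 8, 16, Beta, 5, Wes, 36), (x1, 8, 9, Beta, 35, Fay, 40), (x1, 8, 9, Beta, 35, Uma, 6), (x1, 8, 9, Beta, 35, Wes, 36)}
Filtering on pname = Beta leaves {(x1, 10, 16, Beta, 18, Fay, 40), (x1, 10, 16, Beta, 18, Uma, 6), (x1, 10, 16, Beta, 18, Wes, 36), (x1, 14, 35, Beta, 28, Fay, 40), (x1, 14, 35, Beta, 28, Uma, 6), (x1, 14, 35, Beta, 28, Wes, 36), (x1, 19, 8, Beta, 4, Fay, 40), (x1, 19, 8, Beta, 4, Uma, 6), (x1, 19, 8, Beta, 4, Wes, 36), (x1, 39, 25, Beta, 3, Fay, 40), (x1, 39, 25, Beta, 3, Uma, 6), (x1, 39, 25, Beta, 3, Wes, 36), (x1, 8, 16, Beta, 5, Fay, 40), (x1, 8, 16, Beta, 5, Uma, 6), (x1, 8, 16, Beta, 5, Wes, 36), (x1, 8, 9, Beta, 35, Fay, 40), (x1, 8, 9, Beta, 35, Uma, 6), (x1, 8, 9, Beta, 35, Wes, 36)}.
Keep only column(s) region, pid (12 duplicate(s) eliminated): {(x1, 18), (x1, 28), (x1, 3), (x1, 35), (x1, 4), (x1, 5)}

{(x1, 18), (x1, 28), (x1, 3), (x1, 35), (x1, 4), (x1, 5)}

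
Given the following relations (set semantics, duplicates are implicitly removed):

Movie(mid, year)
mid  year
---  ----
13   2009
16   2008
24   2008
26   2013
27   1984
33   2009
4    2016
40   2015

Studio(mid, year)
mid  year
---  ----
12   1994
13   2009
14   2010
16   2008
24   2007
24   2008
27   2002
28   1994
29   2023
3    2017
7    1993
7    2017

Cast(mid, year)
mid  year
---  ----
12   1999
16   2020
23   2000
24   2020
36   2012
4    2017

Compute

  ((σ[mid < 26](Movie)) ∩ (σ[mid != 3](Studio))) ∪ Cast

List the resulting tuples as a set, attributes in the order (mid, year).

{(12, 1999), (13, 2009), (16, 2008), (16, 2020), (23, 2000), (24, 2008), (24, 2020), (36, 2012), (4, 2017)}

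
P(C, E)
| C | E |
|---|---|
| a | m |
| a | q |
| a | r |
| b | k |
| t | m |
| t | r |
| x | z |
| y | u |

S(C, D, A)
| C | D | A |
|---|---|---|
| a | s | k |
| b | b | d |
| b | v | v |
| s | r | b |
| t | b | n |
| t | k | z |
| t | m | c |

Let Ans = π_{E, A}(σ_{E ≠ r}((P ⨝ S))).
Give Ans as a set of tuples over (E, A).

P ⋈ S (natural join on C): {(a, m, s, k), (a, q, s, k), (a, r, s, k), (b, k, b, d), (b, k, v, v), (t, m, b, n), (t, m, k, z), (t, m, m, c), (t, r, b, n), (t, r, k, z), (t, r, m, c)}
σ[E ≠ r]: keep tuples satisfying E ≠ r → {(a, m, s, k), (a, q, s, k), (b, k, b, d), (b, k, v, v), (t, m, b, n), (t, m, k, z), (t, m, m, c)}
Keep only column(s) E, A: {(k, d), (k, v), (m, c), (m, k), (m, n), (m, z), (q, k)}

{(k, d), (k, v), (m, c), (m, k), (m, n), (m, z), (q, k)}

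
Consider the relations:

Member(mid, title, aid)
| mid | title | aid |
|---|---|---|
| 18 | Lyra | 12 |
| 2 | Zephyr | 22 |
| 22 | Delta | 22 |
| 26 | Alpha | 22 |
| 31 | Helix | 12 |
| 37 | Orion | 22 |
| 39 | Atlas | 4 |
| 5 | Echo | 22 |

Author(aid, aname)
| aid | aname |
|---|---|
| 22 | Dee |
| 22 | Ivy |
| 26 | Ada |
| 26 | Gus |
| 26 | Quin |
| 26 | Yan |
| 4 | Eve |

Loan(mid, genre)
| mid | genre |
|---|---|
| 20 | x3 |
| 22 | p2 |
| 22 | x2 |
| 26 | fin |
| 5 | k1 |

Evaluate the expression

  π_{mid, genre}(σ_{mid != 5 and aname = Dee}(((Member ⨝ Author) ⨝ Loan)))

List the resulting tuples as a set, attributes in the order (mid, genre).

{(22, p2), (22, x2), (26, fin)}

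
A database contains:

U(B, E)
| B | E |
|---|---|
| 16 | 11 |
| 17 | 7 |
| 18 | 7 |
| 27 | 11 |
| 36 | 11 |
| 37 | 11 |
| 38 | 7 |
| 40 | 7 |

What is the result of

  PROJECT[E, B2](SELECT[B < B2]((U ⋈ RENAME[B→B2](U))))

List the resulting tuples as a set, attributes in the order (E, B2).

ρ[B→B2]: schema becomes (B2, E); tuples unchanged.
Joining U and RENAME[B→B2](U) on E yields {(16, 11, 16), (16, 11, 27), (16, 11, 36), (16, 11, 37), (17, 7, 17), (17, 7, 18), (17, 7, 38), (17, 7, 40), (18, 7, 17), (18, 7, 18), (18, 7, 38), (18, 7, 40), (27, 11, 16), (27, 11, 27), (27, 11, 36), (27, 11, 37), (36, 11, 16), (36, 11, 27), (36, 11, 36), (36, 11, 37), (37, 11, 16), (37, 11, 27), (37, 11, 36), (37, 11, 37), (38, 7, 17), (38, 7, 18), (38, 7, 38), (38, 7, 40), (40, 7, 17), (40, 7, 18), (40, 7, 38), (40, 7, 40)}.
Apply σ_{B < B2}; surviving tuples: {(16, 11, 27), (16, 11, 36), (16, 11, 37), (17, 7, 18), (17, 7, 38), (17, 7, 40), (18, 7, 38), (18, 7, 40), (27, 11, 36), (27, 11, 37), (36, 11, 37), (38, 7, 40)}
π_{E, B2} gives {(11, 27), (11, 36), (11, 37), (7, 18), (7, 38), (7, 40)} (6 duplicate(s) eliminated).

{(11, 27), (11, 36), (11, 37), (7, 18), (7, 38), (7, 40)}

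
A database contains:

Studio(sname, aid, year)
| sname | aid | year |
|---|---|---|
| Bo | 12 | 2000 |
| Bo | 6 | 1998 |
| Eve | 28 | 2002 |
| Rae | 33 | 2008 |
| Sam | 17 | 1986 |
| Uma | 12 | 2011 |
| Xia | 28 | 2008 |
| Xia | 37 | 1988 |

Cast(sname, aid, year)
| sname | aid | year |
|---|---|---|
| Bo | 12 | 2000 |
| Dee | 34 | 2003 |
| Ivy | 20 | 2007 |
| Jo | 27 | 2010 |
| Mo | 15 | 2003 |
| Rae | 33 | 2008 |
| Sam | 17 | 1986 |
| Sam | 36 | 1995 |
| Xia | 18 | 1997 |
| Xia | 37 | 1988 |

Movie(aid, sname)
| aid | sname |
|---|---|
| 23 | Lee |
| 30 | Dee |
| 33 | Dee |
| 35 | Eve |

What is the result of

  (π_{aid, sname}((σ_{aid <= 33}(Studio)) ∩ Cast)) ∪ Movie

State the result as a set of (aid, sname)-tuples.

{(12, Bo), (17, Sam), (23, Lee), (30, Dee), (33, Dee), (33, Rae), (35, Eve)}

Selection aid <= 33: {(Bo, 12, 2000), (Bo, 6, 1998), (Eve, 28, 2002), (Rae, 33, 2008), (Sam, 17, 1986), (Uma, 12, 2011), (Xia, 28, 2008)}
Taking the intersection: {(Bo, 12, 2000), (Rae, 33, 2008), (Sam, 17, 1986)}
π_{aid, sname} gives {(12, Bo), (17, Sam), (33, Rae)}.
Taking the union: {(12, Bo), (17, Sam), (23, Lee), (30, Dee), (33, Dee), (33, Rae), (35, Eve)}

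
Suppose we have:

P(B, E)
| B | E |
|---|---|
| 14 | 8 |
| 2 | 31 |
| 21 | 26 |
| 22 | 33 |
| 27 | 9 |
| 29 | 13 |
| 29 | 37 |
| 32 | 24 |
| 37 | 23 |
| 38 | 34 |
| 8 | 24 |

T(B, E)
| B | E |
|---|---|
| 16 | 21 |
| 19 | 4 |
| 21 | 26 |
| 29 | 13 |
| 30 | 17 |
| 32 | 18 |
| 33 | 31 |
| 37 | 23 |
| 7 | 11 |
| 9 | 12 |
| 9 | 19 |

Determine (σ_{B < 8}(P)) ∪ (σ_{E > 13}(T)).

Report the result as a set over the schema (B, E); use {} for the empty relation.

{(16, 21), (2, 31), (21, 26), (30, 17), (32, 18), (33, 31), (37, 23), (9, 19)}

Apply σ_{B < 8}; surviving tuples: {(2, 31)}
Apply σ_{E > 13}; surviving tuples: {(16, 21), (21, 26), (30, 17), (32, 18), (33, 31), (37, 23), (9, 19)}
Union: {(2, 31)} with {(16, 21), (21, 26), (30, 17), (32, 18), (33, 31), (37, 23), (9, 19)} → {(16, 21), (2, 31), (21, 26), (30, 17), (32, 18), (33, 31), (37, 23), (9, 19)}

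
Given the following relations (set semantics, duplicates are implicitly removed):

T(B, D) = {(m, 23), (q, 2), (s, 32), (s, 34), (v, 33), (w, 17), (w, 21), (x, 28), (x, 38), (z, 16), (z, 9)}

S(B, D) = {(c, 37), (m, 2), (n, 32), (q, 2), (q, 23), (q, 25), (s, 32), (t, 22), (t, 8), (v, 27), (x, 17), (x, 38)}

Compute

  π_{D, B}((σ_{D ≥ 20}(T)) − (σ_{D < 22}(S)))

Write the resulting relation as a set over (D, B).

Apply σ_{D ≥ 20}; surviving tuples: {(m, 23), (s, 32), (s, 34), (v, 33), (w, 21), (x, 28), (x, 38)}
Apply σ_{D < 22}; surviving tuples: {(m, 2), (q, 2), (t, 8), (x, 17)}
Difference: {(m, 23), (s, 32), (s, 34), (v, 33), (w, 21), (x, 28), (x, 38)} with {(m, 2), (q, 2), (t, 8), (x, 17)} → {(m, 23), (s, 32), (s, 34), (v, 33), (w, 21), (x, 28), (x, 38)}
π[D, B]: project onto (D, B) → {(21, w), (23, m), (28, x), (32, s), (33, v), (34, s), (38, x)}

{(21, w), (23, m), (28, x), (32, s), (33, v), (34, s), (38, x)}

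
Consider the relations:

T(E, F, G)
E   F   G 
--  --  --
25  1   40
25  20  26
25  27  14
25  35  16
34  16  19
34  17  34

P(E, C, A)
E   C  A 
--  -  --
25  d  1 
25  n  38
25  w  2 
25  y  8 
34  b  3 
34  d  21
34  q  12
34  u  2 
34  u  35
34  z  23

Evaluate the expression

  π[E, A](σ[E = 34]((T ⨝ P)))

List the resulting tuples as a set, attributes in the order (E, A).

{(34, 12), (34, 2), (34, 21), (34, 23), (34, 3), (34, 35)}

Natural join on E: {(25, 1, 40, d, 1), (25, 1, 40, n, 38), (25, 1, 40, w, 2), (25, 1, 40, y, 8), (25, 20, 26, d, 1), (25, 20, 26, n, 38), (25, 20, 26, w, 2), (25, 20, 26, y, 8), (25, 27, 14, d, 1), (25, 27, 14, n, 38), (25, 27, 14, w, 2), (25, 27, 14, y, 8), (25, 35, 16, d, 1), (25, 35, 16, n, 38), (25, 35, 16, w, 2), (25, 35, 16, y, 8), (34, 16, 19, b, 3), (34, 16, 19, d, 21), (34, 16, 19, q, 12), (34, 16, 19, u, 2), (34, 16, 19, u, 35), (34, 16, 19, z, 23), (34, 17, 34, b, 3), (34, 17, 34, d, 21), (34, 17, 34, q, 12), (34, 17, 34, u, 2), (34, 17, 34, u, 35), (34, 17, 34, z, 23)}
Filtering on E = 34 leaves {(34, 16, 19, b, 3), (34, 16, 19, d, 21), (34, 16, 19, q, 12), (34, 16, 19, u, 2), (34, 16, 19, u, 35), (34, 16, 19, z, 23), (34, 17, 34, b, 3), (34, 17, 34, d, 21), (34, 17, 34, q, 12), (34, 17, 34, u, 2), (34, 17, 34, u, 35), (34, 17, 34, z, 23)}.
π_{E, A} gives {(34, 12), (34, 2), (34, 21), (34, 23), (34, 3), (34, 35)} (6 duplicate(s) eliminated).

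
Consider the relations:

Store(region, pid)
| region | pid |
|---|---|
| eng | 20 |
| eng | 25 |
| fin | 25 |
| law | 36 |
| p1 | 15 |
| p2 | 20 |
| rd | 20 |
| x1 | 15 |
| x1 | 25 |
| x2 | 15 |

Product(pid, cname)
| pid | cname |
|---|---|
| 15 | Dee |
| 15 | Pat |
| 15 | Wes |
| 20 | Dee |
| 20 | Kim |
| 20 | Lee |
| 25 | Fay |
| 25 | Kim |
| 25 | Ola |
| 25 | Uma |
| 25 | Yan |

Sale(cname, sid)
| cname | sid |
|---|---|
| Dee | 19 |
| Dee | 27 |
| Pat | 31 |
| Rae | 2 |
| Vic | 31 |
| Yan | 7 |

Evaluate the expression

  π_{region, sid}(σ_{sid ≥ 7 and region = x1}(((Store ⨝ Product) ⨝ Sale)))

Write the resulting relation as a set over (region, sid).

Store ⋈ Product (natural join on pid): {(eng, 20, Dee), (eng, 20, Kim), (eng, 20, Lee), (eng, 25, Fay), (eng, 25, Kim), (eng, 25, Ola), (eng, 25, Uma), (eng, 25, Yan), (fin, 25, Fay), (fin, 25, Kim), (fin, 25, Ola), (fin, 25, Uma), (fin, 25, Yan), (p1, 15, Dee), (p1, 15, Pat), (p1, 15, Wes), (p2, 20, Dee), (p2, 20, Kim), (p2, 20, Lee), (rd, 20, Dee), (rd, 20, Kim), (rd, 20, Lee), (x1, 15, Dee), (x1, 15, Pat), (x1, 15, Wes), (x1, 25, Fay), (x1, 25, Kim), (x1, 25, Ola), (x1, 25, Uma), (x1, 25, Yan), (x2, 15, Dee), (x2, 15, Pat), (x2, 15, Wes)}
(Store ⨝ Product) ⋈ Sale (natural join on cname): {(eng, 20, Dee, 19), (eng, 20, Dee, 27), (eng, 25, Yan, 7), (fin, 25, Yan, 7), (p1, 15, Dee, 19), (p1, 15, Dee, 27), (p1, 15, Pat, 31), (p2, 20, Dee, 19), (p2, 20, Dee, 27), (rd, 20, Dee, 19), (rd, 20, Dee, 27), (x1, 15, Dee, 19), (x1, 15, Dee, 27), (x1, 15, Pat, 31), (x1, 25, Yan, 7), (x2, 15, Dee, 19), (x2, 15, Dee, 27), (x2, 15, Pat, 31)}
Apply σ_{sid ≥ 7 and region = x1}; surviving tuples: {(x1, 15, Dee, 19), (x1, 15, Dee, 27), (x1, 15, Pat, 31), (x1, 25, Yan, 7)}
π_{region, sid} gives {(x1, 19), (x1, 27), (x1, 31), (x1, 7)}.

{(x1, 19), (x1, 27), (x1, 31), (x1, 7)}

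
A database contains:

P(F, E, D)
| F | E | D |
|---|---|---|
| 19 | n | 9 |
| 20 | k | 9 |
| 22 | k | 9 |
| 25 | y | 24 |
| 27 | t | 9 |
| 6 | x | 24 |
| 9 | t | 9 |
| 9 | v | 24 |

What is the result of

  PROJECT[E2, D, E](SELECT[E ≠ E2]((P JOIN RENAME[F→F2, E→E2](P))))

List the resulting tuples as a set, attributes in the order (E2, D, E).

{(k, 9, n), (k, 9, t), (n, 9, k), (n, 9, t), (t, 9, k), (t, 9, n), (v, 24, x), (v, 24, y), (x, 24, v), (x, 24, y), (y, 24, v), (y, 24, x)}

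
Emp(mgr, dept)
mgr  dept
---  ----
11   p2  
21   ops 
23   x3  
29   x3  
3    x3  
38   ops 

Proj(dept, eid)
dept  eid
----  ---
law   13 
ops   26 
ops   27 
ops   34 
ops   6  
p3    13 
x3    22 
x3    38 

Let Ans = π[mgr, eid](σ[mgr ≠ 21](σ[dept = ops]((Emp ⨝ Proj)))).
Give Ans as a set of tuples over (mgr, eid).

{(38, 26), (38, 27), (38, 34), (38, 6)}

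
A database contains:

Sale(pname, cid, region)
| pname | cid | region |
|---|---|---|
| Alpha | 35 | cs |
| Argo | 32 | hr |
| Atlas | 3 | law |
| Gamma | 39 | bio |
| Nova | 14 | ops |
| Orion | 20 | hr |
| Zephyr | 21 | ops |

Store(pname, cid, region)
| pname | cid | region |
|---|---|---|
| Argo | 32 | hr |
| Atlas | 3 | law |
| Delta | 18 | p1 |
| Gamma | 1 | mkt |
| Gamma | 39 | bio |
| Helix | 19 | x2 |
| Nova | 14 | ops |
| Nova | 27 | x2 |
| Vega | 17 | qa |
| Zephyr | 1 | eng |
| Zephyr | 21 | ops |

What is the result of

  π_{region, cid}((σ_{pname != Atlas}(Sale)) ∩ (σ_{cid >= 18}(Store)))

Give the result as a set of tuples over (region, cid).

Apply σ_{pname != Atlas}; surviving tuples: {(Alpha, 35, cs), (Argo, 32, hr), (Gamma, 39, bio), (Nova, 14, ops), (Orion, 20, hr), (Zephyr, 21, ops)}
Apply σ_{cid >= 18}; surviving tuples: {(Argo, 32, hr), (Delta, 18, p1), (Gamma, 39, bio), (Helix, 19, x2), (Nova, 27, x2), (Zephyr, 21, ops)}
Set intersection of the two operands is {(Argo, 32, hr), (Gamma, 39, bio), (Zephyr, 21, ops)}.
π[region, cid]: project onto (region, cid) → {(bio, 39), (hr, 32), (ops, 21)}

{(bio, 39), (hr, 32), (ops, 21)}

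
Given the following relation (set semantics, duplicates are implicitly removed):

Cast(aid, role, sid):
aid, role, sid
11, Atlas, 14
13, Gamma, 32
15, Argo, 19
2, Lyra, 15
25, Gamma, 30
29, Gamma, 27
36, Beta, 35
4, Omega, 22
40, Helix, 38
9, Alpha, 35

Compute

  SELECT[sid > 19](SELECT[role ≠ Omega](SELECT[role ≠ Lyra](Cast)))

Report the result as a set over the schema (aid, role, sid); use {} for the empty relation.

Apply σ_{role ≠ Lyra}; surviving tuples: {(11, Atlas, 14), (13, Gamma, 32), (15, Argo, 19), (25, Gamma, 30), (29, Gamma, 27), (36, Beta, 35), (4, Omega, 22), (40, Helix, 38), (9, Alpha, 35)}
Apply σ_{role ≠ Omega}; surviving tuples: {(11, Atlas, 14), (13, Gamma, 32), (15, Argo, 19), (25, Gamma, 30), (29, Gamma, 27), (36, Beta, 35), (40, Helix, 38), (9, Alpha, 35)}
Apply σ_{sid > 19}; surviving tuples: {(13, Gamma, 32), (25, Gamma, 30), (29, Gamma, 27), (36, Beta, 35), (40, Helix, 38), (9, Alpha, 35)}

{(13, Gamma, 32), (25, Gamma, 30), (29, Gamma, 27), (36, Beta, 35), (40, Helix, 38), (9, Alpha, 35)}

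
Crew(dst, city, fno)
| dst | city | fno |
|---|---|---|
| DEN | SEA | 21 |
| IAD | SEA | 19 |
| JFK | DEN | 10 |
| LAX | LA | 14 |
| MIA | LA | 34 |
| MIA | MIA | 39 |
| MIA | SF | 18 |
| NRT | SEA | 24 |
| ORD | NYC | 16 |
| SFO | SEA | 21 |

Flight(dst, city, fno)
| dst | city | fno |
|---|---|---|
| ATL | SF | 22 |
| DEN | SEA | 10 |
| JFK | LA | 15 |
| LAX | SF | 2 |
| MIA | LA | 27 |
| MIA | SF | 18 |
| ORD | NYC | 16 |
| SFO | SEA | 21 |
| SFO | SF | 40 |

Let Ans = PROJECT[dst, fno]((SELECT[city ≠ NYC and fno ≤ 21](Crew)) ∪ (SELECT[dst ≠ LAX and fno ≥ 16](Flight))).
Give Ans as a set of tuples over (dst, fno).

{(ATL, 22), (DEN, 21), (IAD, 19), (JFK, 10), (LAX, 14), (MIA, 18), (MIA, 27), (ORD, 16), (SFO, 21), (SFO, 40)}

Filtering on city ≠ NYC and fno ≤ 21 leaves {(DEN, SEA, 21), (IAD, SEA, 19), (JFK, DEN, 10), (LAX, LA, 14), (MIA, SF, 18), (SFO, SEA, 21)}.
Filtering on dst ≠ LAX and fno ≥ 16 leaves {(ATL, SF, 22), (MIA, LA, 27), (MIA, SF, 18), (ORD, NYC, 16), (SFO, SEA, 21), (SFO, SF, 40)}.
Union: {(DEN, SEA, 21), (IAD, SEA, 19), (JFK, DEN, 10), (LAX, LA, 14), (MIA, SF, 18), (SFO, SEA, 21)} with {(ATL, SF, 22), (MIA, LA, 27), (MIA, SF, 18), (ORD, NYC, 16), (SFO, SEA, 21), (SFO, SF, 40)} → {(ATL, SF, 22), (DEN, SEA, 21), (IAD, SEA, 19), (JFK, DEN, 10), (LAX, LA, 14), (MIA, LA, 27), (MIA, SF, 18), (ORD, NYC, 16), (SFO, SEA, 21), (SFO, SF, 40)}
Projecting to dst, fno: {(ATL, 22), (DEN, 21), (IAD, 19), (JFK, 10), (LAX, 14), (MIA, 18), (MIA, 27), (ORD, 16), (SFO, 21), (SFO, 40)}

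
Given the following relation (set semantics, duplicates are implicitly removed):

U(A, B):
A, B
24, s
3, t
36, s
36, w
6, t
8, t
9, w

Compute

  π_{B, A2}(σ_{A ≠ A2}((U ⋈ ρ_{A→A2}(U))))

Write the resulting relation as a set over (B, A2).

{(s, 24), (s, 36), (t, 3), (t, 6), (t, 8), (w, 36), (w, 9)}

ρ[A→A2]: schema becomes (A2, B); tuples unchanged.
U ⋈ ρ_{A→A2}(U) (natural join on B): {(24, s, 24), (24, s, 36), (3, t, 3), (3, t, 6), (3, t, 8), (36, s, 24), (36, s, 36), (36, w, 36), (36, w, 9), (6, t, 3), (6, t, 6), (6, t, 8), (8, t, 3), (8, t, 6), (8, t, 8), (9, w, 36), (9, w, 9)}
Selection A ≠ A2: {(24, s, 36), (3, t, 6), (3, t, 8), (36, s, 24), (36, w, 9), (6, t, 3), (6, t, 8), (8, t, 3), (8, t, 6), (9, w, 36)}
Keep only column(s) B, A2 (3 duplicate(s) eliminated): {(s, 24), (s, 36), (t, 3), (t, 6), (t, 8), (w, 36), (w, 9)}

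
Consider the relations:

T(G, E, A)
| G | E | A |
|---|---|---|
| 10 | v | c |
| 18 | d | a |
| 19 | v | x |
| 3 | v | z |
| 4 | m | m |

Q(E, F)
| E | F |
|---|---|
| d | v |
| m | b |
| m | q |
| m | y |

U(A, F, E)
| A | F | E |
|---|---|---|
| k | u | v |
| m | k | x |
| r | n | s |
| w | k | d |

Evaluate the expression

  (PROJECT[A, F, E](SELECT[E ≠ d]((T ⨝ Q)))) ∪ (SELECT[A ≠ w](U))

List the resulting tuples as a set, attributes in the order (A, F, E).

Natural join on E: {(18, d, a, v), (4, m, m, b), (4, m, m, q), (4, m, m, y)}
Selection E ≠ d: {(4, m, m, b), (4, m, m, q), (4, m, m, y)}
Projecting to A, F, E: {(m, b, m), (m, q, m), (m, y, m)}
Selection A ≠ w: {(k, u, v), (m, k, x), (r, n, s)}
Set union of the two operands is {(k, u, v), (m, b, m), (m, k, x), (m, q, m), (m, y, m), (r, n, s)}.

{(k, u, v), (m, b, m), (m, k, x), (m, q, m), (m, y, m), (r, n, s)}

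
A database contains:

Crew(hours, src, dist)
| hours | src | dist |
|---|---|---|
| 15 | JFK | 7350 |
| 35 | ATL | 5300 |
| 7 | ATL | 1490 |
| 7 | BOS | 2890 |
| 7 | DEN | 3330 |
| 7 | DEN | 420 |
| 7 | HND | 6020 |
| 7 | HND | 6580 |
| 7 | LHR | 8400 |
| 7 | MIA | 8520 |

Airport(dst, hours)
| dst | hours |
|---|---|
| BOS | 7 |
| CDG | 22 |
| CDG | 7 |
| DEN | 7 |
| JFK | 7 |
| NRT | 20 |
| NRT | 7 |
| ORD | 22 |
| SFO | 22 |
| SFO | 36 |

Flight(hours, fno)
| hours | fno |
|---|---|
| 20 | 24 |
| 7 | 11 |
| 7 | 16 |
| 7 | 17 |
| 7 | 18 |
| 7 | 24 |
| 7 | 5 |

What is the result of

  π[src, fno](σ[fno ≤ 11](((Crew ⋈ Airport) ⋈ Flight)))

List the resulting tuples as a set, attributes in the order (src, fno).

{(ATL, 11), (ATL, 5), (BOS, 11), (BOS, 5), (DEN, 11), (DEN, 5), (HND, 11), (HND, 5), (LHR, 11), (LHR, 5), (MIA, 11), (MIA, 5)}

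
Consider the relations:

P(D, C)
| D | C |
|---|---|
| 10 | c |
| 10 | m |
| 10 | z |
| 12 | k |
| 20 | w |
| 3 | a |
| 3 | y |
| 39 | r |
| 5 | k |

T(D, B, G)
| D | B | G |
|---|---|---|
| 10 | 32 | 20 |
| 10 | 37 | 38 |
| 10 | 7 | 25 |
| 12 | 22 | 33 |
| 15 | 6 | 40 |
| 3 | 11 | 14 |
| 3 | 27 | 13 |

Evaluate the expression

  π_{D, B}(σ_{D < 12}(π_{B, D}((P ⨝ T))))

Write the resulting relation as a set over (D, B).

Natural join on D: {(10, c, 32, 20), (10, c, 37, 38), (10, c, 7, 25), (10, m, 32, 20), (10, m, 37, 38), (10, m, 7, 25), (10, z, 32, 20), (10, z, 37, 38), (10, z, 7, 25), (12, k, 22, 33), (3, a, 11, 14), (3, a, 27, 13), (3, y, 11, 14), (3, y, 27, 13)}
π_{B, D} gives {(11, 3), (22, 12), (27, 3), (32, 10), (37, 10), (7, 10)} (8 duplicate(s) eliminated).
Filtering on D < 12 leaves {(11, 3), (27, 3), (32, 10), (37, 10), (7, 10)}.
π_{D, B} gives {(10, 32), (10, 37), (10, 7), (3, 11), (3, 27)}.

{(10, 32), (10, 37), (10, 7), (3, 11), (3, 27)}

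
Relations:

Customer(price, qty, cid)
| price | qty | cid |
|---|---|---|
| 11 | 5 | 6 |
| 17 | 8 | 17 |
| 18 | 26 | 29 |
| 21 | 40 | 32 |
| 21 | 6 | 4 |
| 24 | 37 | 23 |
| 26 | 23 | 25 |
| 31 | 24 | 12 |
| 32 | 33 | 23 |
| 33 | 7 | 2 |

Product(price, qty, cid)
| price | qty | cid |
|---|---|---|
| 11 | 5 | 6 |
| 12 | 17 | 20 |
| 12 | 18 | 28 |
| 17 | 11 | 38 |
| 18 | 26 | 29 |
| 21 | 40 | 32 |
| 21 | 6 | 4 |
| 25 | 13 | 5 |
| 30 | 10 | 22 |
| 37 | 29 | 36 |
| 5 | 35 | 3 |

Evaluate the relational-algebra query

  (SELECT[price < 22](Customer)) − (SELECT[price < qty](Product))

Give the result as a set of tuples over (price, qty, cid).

{(11, 5, 6), (17, 8, 17), (21, 6, 4)}

Selection price < 22: {(11, 5, 6), (17, 8, 17), (18, 26, 29), (21, 40, 32), (21, 6, 4)}
Selection price < qty: {(12, 17, 20), (12, 18, 28), (18, 26, 29), (21, 40, 32), (5, 35, 3)}
Set difference of the two operands is {(11, 5, 6), (17, 8, 17), (21, 6, 4)}.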